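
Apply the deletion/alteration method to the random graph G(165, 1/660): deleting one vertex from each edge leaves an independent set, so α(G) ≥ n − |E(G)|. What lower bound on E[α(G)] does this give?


E[|E(G)|] = C(165, 2)·p = 13530 · (1/660) = 41/2.
E[α(G)] ≥ n − E[|E(G)|] = 165 − 41/2 = 289/2.
Numerically: ≈ 144.500000.
(This is only a lower bound; the true E[α(G)] may be larger.)

E[α(G)] ≥ 289/2 ≈ 144.500000.


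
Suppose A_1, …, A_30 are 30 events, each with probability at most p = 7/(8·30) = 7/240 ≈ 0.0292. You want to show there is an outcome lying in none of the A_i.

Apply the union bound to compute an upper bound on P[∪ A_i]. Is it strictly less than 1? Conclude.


Union bound: P[∪_{i=1}^{30} A_i] ≤ Σ_i P[A_i] ≤ 30·p = 30·(7/240) = 7/8.
Numerically: 7/8 ≈ 0.8750.
Is 7/8 < 1? YES.
Since P[∪ A_i] ≤ 7/8 < 1, the complement has P[∩ A_i^c] ≥ 1 − 7/8 = 1/8 > 0, so some outcome avoids every A_i.

30·p = 7/8 ≈ 0.8750; existence CERTIFIED by the union bound.


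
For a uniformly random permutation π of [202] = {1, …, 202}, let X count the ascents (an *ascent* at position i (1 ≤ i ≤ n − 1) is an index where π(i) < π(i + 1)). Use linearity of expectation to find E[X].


Write X = Σ X_I over i = 1, …, 201, with X_I the indicator of one ascent.
There are 201 indicators.
For each fixed i, the pair (π(i), π(i+1)) is a uniformly random ordered pair of distinct values from {1, …, 202}; by symmetry P[π(i) < π(i+1)] = 1/2.
By linearity: E[X] = 201 · (1/2) = (202 − 1) · (1/2) = 201/2 ≈ 100.5000.

E[X] = 201/2 = 100.5000.


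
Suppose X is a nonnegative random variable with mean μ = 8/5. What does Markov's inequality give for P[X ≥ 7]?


μ = E[X] = 8/5, a = 7.
Markov: P[X ≥ 7] ≤ μ/a = (8/5)/7 = 8/35.
Numerically: ≈ 0.2286.
(Since a = 7 > μ = 1.6000, the bound 8/35 is < 1 and informative.)

P[X ≥ 7] ≤ 8/35 ≈ 0.2286.


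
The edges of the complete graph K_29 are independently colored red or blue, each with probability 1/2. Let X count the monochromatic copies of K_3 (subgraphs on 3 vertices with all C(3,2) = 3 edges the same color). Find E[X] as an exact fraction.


Let X = Σ_S X_S over the C(29, 3) = 3654 subsets S of size 3, where X_S = 1 if the K_3 on S is monochromatic.
For a fixed S, the K_3 on S has C(3, 2) = 3 edges. P[all 3 edges red] = (1/2)^3, and likewise for blue, so P[monochromatic] = 2·(1/2)^3 = 2^{1 − 3} = 1/4.
By linearity of expectation: E[X] = C(29, 3) · 2^{1 − 3} = 3654 · 1/4 = 1827/2.
Numerically: E[X] ≈ 913.500000.

E[X] = C(29,3)·2^(1−C(3,2)) = 1827/2 ≈ 913.500000.


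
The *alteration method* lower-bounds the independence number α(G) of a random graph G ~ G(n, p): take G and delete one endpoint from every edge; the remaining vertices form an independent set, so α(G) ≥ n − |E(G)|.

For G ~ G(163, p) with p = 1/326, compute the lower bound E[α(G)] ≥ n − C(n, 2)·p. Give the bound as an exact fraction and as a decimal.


E[|E(G)|] = C(163, 2)·p = 13203 · (1/326) = 81/2.
E[α(G)] ≥ n − E[|E(G)|] = 163 − 81/2 = 245/2.
Numerically: ≈ 122.50000.
(This is only a lower bound; the true E[α(G)] may be larger.)

E[α(G)] ≥ 245/2 ≈ 122.50000.


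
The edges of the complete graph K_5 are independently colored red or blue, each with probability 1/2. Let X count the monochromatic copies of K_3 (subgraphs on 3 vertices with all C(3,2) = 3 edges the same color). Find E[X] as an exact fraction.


Let X = Σ_S X_S over the C(5, 3) = 10 subsets S of size 3, where X_S = 1 if the K_3 on S is monochromatic.
For a fixed S, the K_3 on S has C(3, 2) = 3 edges. P[all 3 edges red] = (1/2)^3, and likewise for blue, so P[monochromatic] = 2·(1/2)^3 = 2^{1 − 3} = 1/4.
By linearity of expectation: E[X] = C(5, 3) · 2^{1 − 3} = 10 · 1/4 = 5/2.
Numerically: E[X] ≈ 2.500.

E[X] = C(5,3)·2^(1−C(3,2)) = 5/2 ≈ 2.500.


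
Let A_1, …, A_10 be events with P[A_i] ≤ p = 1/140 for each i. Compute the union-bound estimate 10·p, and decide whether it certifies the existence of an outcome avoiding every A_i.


Union bound: P[∪_{i=1}^{10} A_i] ≤ Σ_i P[A_i] ≤ 10·p = 10·(1/140) = 1/14.
Numerically: 1/14 ≈ 0.07143.
Is 1/14 < 1? YES.
Since P[∪ A_i] ≤ 1/14 < 1, the complement has P[∩ A_i^c] ≥ 1 − 1/14 = 13/14 > 0, so some outcome avoids every A_i.

10·p = 1/14 ≈ 0.07143; existence CERTIFIED by the union bound.


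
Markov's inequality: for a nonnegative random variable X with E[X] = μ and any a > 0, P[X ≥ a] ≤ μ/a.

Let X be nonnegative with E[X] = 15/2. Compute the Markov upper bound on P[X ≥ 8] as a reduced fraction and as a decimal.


μ = E[X] = 15/2, a = 8.
Markov: P[X ≥ 8] ≤ μ/a = (15/2)/8 = 15/16.
Numerically: ≈ 0.93750.
(Since a = 8 > μ = 7.50000, the bound 15/16 is < 1 and informative.)

P[X ≥ 8] ≤ 15/16 ≈ 0.93750.


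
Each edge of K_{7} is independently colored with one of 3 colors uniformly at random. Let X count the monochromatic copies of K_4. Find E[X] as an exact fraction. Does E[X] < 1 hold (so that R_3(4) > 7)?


E[X] = C(7, 4) · 3^{1 − 6} = 35 · 3^{−5} = 35/243.
As a reduced fraction: E[X] = 35/243 ≈ 0.144.
Is E[X] < 1? YES.
Since E[X] < 1, there exists a 3-coloring of K_{7} with no monochromatic K_4; hence R_3(4) > 7.

E[X] = 35/243 ≈ 0.144; E[X] < 1, so R_3(4) > 7.


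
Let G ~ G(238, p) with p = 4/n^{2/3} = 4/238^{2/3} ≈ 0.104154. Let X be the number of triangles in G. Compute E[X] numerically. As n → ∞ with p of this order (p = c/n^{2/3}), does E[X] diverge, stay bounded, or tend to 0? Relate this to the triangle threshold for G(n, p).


Number of potential triangles: C(238, 3) = 2218636.
Each occurs with probability p³ ≈ (0.104154)³ ≈ 1.12986371e-03.
By linearity: E[X] = C(238, 3)·p³ ≈ 2218636 · 1.12986371e-03 ≈ 2506.756303.
Since α = 2/3 < 1, p = c/n^{2/3} ≫ 1/n is above the triangle threshold p ~ 1/n. Asymptotically E[X] ~ (c³/6)·n^{3(1−α)} = (4³/6)·n^{1} → ∞; triangles are abundant w.h.p.

E[X] ≈ 2506.756303; in regime p = Θ(1/n^{2/3}) E[X] diverges (above the triangle threshold p ~ 1/n).


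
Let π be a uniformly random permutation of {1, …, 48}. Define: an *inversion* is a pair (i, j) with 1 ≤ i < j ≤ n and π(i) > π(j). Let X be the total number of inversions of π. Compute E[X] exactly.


Write X = Σ X_I over the C(48, 2) = 1128 pairs i < j, with X_I the indicator of one inversion.
There are 1128 indicators.
For each fixed pair i < j, the values π(i) and π(j) are two distinct elements of {1, …, 48} in uniformly random order; by symmetry P[π(i) > π(j)] = 1/2.
By linearity: E[X] = 1128 · (1/2) = C(48, 2) · (1/2) = 1128/2 = 564 ≈ 564.00000.

E[X] = 564 = 564.00000.


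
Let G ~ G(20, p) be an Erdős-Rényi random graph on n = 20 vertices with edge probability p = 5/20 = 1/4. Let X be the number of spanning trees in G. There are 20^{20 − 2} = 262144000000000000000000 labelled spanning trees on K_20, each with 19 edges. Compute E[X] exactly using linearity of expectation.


K_20 has 20^{20 − 2} = 262144000000000000000000 labelled spanning trees.
For each such spanning tree H, let X_H = 1 if all 19 edges of H are present in G. Then P[X_H = 1] = p^{19} = (1/4)^{19} = 1/274877906944.
By linearity of expectation: E[X] = Σ_H E[X_H] = 262144000000000000000000 · p^{19} = 262144000000000000000000 · 1/274877906944 = 3814697265625/4.
Numerically: E[X] ≈ 9.54e+11.

E[X] = 262144000000000000000000 · (1/4)^{19} = 3814697265625/4 ≈ 9.54e+11.


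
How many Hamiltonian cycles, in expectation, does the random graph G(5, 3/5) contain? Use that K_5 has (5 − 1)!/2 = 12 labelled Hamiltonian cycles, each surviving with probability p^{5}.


K_5 has (5 − 1)!/2 = 12 labelled Hamiltonian cycles.
For each such Hamiltonian cycle H, let X_H = 1 if all 5 edges of H are present in G. Then P[X_H = 1] = p^{5} = (3/5)^{5} = 243/3125.
By linearity of expectation: E[X] = Σ_H E[X_H] = 12 · p^{5} = 12 · 243/3125 = 2916/3125.
Numerically: E[X] ≈ 0.9331.

E[X] = 12 · (3/5)^{5} = 2916/3125 ≈ 0.9331.


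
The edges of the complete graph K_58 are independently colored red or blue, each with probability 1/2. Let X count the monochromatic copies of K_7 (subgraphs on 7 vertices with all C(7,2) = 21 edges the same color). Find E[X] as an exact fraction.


Let X = Σ_S X_S over the C(58, 7) = 300674088 subsets S of size 7, where X_S = 1 if the K_7 on S is monochromatic.
For a fixed S, the K_7 on S has C(7, 2) = 21 edges. P[all 21 edges red] = (1/2)^21, and likewise for blue, so P[monochromatic] = 2·(1/2)^21 = 2^{1 − 21} = 1/1048576.
By linearity: E[X] = C(58, 7) · 2^{1 − 21} = 300674088 · 1/1048576 = 37584261/131072.
Numerically: E[X] ≈ 286.74516.

E[X] = C(58,7)·2^(1−C(7,2)) = 37584261/131072 ≈ 286.74516.


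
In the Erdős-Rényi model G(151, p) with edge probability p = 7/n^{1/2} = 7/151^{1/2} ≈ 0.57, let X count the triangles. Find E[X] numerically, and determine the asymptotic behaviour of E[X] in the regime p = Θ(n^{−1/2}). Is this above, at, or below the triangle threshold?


Number of potential triangles: C(151, 3) = 562475.
Each occurs with probability p³ ≈ (0.57)³ ≈ 1.84854e-01.
By linearity: E[X] = C(151, 3)·p³ ≈ 562475 · 1.84854e-01 ≈ 103975.717.
Since α = 1/2 < 1, p = c/n^{1/2} ≫ 1/n is above the triangle threshold p ~ 1/n. Asymptotically E[X] ~ (c³/6)·n^{3(1−α)} = (7³/6)·n^{1.5} → ∞; triangles are abundant w.h.p.

E[X] ≈ 103975.717; in regime p = Θ(1/n^{1/2}) E[X] diverges (above the triangle threshold p ~ 1/n).


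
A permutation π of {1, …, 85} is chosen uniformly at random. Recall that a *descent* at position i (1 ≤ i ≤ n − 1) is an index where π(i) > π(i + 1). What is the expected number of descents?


Write X = Σ X_I over i = 1, …, 84, with X_I the indicator of one descent.
There are 84 indicators.
For each fixed i, the pair (π(i), π(i+1)) is a uniformly random ordered pair of distinct values from {1, …, 85}; by symmetry P[π(i) > π(i+1)] = 1/2.
By linearity: E[X] = 84 · (1/2) = (85 − 1) · (1/2) = 42 ≈ 42.00000.

E[X] = 42 = 42.00000.


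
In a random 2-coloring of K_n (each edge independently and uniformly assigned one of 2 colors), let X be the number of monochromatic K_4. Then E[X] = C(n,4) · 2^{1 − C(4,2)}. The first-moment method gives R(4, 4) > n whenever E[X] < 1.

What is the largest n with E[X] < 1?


We need C(n, 4) · 2^{1 − 6} < 1, i.e. C(n, 4) < 2^{6 − 1} = 32.
Check values of n near the boundary:
  n = 4: C(4, 4) = 1; 1 < 32? YES
  n = 5: C(5, 4) = 5; 5 < 32? YES
  n = 6: C(6, 4) = 15; 15 < 32? YES
  n = 7: C(7, 4) = 35; 35 < 32? NO
  n = 8: C(8, 4) = 70; 70 < 32? NO
The largest n with C(n, 4) < 32 is n = 6 (where E[X] = 15/32 ≈ 0.4687500). Hence R(4, 4) > 6, i.e. R(4, 4) ≥ 7.

Largest n = 6; hence R(4, 4) > 6.


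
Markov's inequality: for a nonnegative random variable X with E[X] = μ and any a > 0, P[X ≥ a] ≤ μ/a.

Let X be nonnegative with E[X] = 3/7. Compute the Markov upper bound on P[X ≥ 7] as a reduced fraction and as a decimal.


μ = E[X] = 3/7, a = 7.
Markov: P[X ≥ 7] ≤ μ/a = (3/7)/7 = 3/49.
Numerically: ≈ 0.0612.
(Since a = 7 > μ = 0.4286, the bound 3/49 is < 1 and informative.)

P[X ≥ 7] ≤ 3/49 ≈ 0.0612.


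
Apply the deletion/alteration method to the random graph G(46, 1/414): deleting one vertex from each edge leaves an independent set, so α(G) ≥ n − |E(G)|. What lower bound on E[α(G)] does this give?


E[|E(G)|] = C(46, 2)·p = 1035 · (1/414) = 5/2.
E[α(G)] ≥ n − E[|E(G)|] = 46 − 5/2 = 87/2.
Numerically: ≈ 43.50000.
(This is only a lower bound; the true E[α(G)] may be larger.)

E[α(G)] ≥ 87/2 ≈ 43.50000.


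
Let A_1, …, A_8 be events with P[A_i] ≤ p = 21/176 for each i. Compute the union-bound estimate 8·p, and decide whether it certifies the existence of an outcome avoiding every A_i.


Union bound: P[∪_{i=1}^{8} A_i] ≤ Σ_i P[A_i] ≤ 8·p = 8·(21/176) = 21/22.
Numerically: 21/22 ≈ 0.9545.
Is 21/22 < 1? YES.
Since P[∪ A_i] ≤ 21/22 < 1, the complement has P[∩ A_i^c] ≥ 1 − 21/22 = 1/22 > 0, so some outcome avoids every A_i.

8·p = 21/22 ≈ 0.9545; existence CERTIFIED by the union bound.


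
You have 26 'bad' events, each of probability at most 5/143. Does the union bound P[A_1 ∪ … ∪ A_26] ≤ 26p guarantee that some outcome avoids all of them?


Union bound: P[∪_{i=1}^{26} A_i] ≤ Σ_i P[A_i] ≤ 26·p = 26·(5/143) = 10/11.
Numerically: 10/11 ≈ 0.909.
Is 10/11 < 1? YES.
Since P[∪ A_i] ≤ 10/11 < 1, the complement has P[∩ A_i^c] ≥ 1 − 10/11 = 1/11 > 0, so some outcome avoids every A_i.

26·p = 10/11 ≈ 0.909; existence CERTIFIED by the union bound.


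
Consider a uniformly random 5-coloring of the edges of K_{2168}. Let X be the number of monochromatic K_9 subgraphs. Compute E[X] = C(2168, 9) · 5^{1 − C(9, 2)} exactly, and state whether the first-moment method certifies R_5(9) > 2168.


E[X] = C(2168, 9) · 5^{1 − 36} = 2867804175977929537095120 · 5^{−35} = 2867804175977929537095120/2910383045673370361328125.
As a reduced fraction: E[X] = 573560835195585907419024/582076609134674072265625 ≈ 0.985370.
Is E[X] < 1? YES.
Since E[X] < 1, there exists a 5-coloring of K_{2168} with no monochromatic K_9; hence R_5(9) > 2168.

E[X] = 573560835195585907419024/582076609134674072265625 ≈ 0.985370; E[X] < 1, so R_5(9) > 2168.


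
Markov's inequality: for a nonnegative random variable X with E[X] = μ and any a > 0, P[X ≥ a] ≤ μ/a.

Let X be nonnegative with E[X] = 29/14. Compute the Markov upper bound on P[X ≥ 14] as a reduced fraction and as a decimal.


μ = E[X] = 29/14, a = 14.
Markov: P[X ≥ 14] ≤ μ/a = (29/14)/14 = 29/196.
Numerically: ≈ 0.1480.
(Since a = 14 > μ = 2.0714, the bound 29/196 is < 1 and informative.)

P[X ≥ 14] ≤ 29/196 ≈ 0.1480.


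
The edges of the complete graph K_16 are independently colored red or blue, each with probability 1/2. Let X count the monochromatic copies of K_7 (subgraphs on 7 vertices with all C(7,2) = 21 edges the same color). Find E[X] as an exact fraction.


Let X = Σ_S X_S over the C(16, 7) = 11440 subsets S of size 7, where X_S = 1 if the K_7 on S is monochromatic.
For a fixed S, the K_7 on S has C(7, 2) = 21 edges. P[all 21 edges red] = (1/2)^21, and likewise for blue, so P[monochromatic] = 2·(1/2)^21 = 2^{1 − 21} = 1/1048576.
By linearity: E[X] = C(16, 7) · 2^{1 − 21} = 11440 · 1/1048576 = 715/65536.
Numerically: E[X] ≈ 0.010910.

E[X] = C(16,7)·2^(1−C(7,2)) = 715/65536 ≈ 0.010910.


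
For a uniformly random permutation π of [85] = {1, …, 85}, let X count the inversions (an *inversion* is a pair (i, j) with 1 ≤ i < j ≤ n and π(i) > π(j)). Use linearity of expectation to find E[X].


Write X = Σ X_I over the C(85, 2) = 3570 pairs i < j, with X_I the indicator of one inversion.
There are 3570 indicators.
For each fixed pair i < j, the values π(i) and π(j) are two distinct elements of {1, …, 85} in uniformly random order; by symmetry P[π(i) > π(j)] = 1/2.
By linearity: E[X] = 3570 · (1/2) = C(85, 2) · (1/2) = 3570/2 = 1785 ≈ 1785.00000.

E[X] = 1785 = 1785.00000.


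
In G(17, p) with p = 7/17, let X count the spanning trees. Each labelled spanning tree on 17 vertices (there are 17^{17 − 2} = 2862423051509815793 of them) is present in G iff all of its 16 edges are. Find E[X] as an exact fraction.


K_17 has 17^{17 − 2} = 2862423051509815793 labelled spanning trees.
For each such spanning tree H, let X_H = 1 if all 16 edges of H are present in G. Then P[X_H = 1] = p^{16} = (7/17)^{16} = 33232930569601/48661191875666868481.
By linearity: E[X] = Σ_H E[X_H] = 2862423051509815793 · p^{16} = 2862423051509815793 · 33232930569601/48661191875666868481 = 33232930569601/17.
Numerically: E[X] ≈ 1.955e+12.

E[X] = 2862423051509815793 · (7/17)^{16} = 33232930569601/17 ≈ 1.955e+12.


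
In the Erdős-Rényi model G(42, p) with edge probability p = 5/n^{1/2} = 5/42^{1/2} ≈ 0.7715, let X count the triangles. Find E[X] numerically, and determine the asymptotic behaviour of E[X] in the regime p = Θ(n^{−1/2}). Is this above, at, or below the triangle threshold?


Number of potential triangles: C(42, 3) = 11480.
Each occurs with probability p³ ≈ (0.7715)³ ≈ 4.592362e-01.
By linearity: E[X] = C(42, 3)·p³ ≈ 11480 · 4.592362e-01 ≈ 5272.0311.
Since α = 1/2 < 1, p = c/n^{1/2} ≫ 1/n is above the triangle threshold p ~ 1/n. Asymptotically E[X] ~ (c³/6)·n^{3(1−α)} = (5³/6)·n^{1.5} → ∞; triangles are abundant w.h.p.

E[X] ≈ 5272.0311; in regime p = Θ(1/n^{1/2}) E[X] diverges (above the triangle threshold p ~ 1/n).


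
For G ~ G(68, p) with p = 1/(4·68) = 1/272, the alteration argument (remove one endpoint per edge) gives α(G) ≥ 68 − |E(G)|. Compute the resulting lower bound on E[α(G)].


E[|E(G)|] = C(68, 2)·p = 2278 · (1/272) = 67/8.
E[α(G)] ≥ n − E[|E(G)|] = 68 − 67/8 = 477/8.
Numerically: ≈ 59.625000.
(This is only a lower bound; the true E[α(G)] may be larger.)

E[α(G)] ≥ 477/8 ≈ 59.625000.


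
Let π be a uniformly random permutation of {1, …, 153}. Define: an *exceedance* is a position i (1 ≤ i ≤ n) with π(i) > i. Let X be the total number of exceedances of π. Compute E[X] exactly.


Write X = Σ_{i=1}^{153} X_i, where X_i = 1_{π(i) > i}.
For each fixed i, π(i) is uniform over {1, …, 153} (marginal of a uniform permutation), so P[π(i) > i] = (n − i)/n. Summing: Σ_{i=1}^{153} (n − i)/n = (0 + 1 + … + 152)/153 = 153(153 − 1)/(2·153) = (153 − 1)/2.
Hence E[X] = Σ_{i=1}^{153} (153 − i)/153 = 76 ≈ 76.00000.

E[X] = 76 = 76.00000.


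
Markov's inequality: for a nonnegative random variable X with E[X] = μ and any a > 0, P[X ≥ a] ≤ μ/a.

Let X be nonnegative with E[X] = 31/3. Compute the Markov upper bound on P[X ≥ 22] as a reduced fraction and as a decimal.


μ = E[X] = 31/3, a = 22.
Markov: P[X ≥ 22] ≤ μ/a = (31/3)/22 = 31/66.
Numerically: ≈ 0.46970.
(Since a = 22 > μ = 10.33333, the bound 31/66 is < 1 and informative.)

P[X ≥ 22] ≤ 31/66 ≈ 0.46970.


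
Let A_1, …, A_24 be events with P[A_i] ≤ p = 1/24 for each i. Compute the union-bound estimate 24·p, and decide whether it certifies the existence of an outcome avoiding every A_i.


Union bound: P[∪_{i=1}^{24} A_i] ≤ Σ_i P[A_i] ≤ 24·p = 24·(1/24) = 1.
Numerically: 1 ≈ 1.000000.
Is 1 < 1? NO.
Since the bound 1 is ≥ 1, the union bound is uninformative here; it does NOT by itself certify existence.

24·p = 1 ≈ 1.000000; existence NOT certified by the union bound.


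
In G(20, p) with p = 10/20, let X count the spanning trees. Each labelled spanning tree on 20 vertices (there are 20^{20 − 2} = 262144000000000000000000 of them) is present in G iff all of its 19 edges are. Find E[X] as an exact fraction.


K_20 has 20^{20 − 2} = 262144000000000000000000 labelled spanning trees.
For each such spanning tree H, let X_H = 1 if all 19 edges of H are present in G. Then P[X_H = 1] = p^{19} = (1/2)^{19} = 1/524288.
By linearity: E[X] = Σ_H E[X_H] = 262144000000000000000000 · p^{19} = 262144000000000000000000 · 1/524288 = 500000000000000000.
Numerically: E[X] ≈ 5e+17.

E[X] = 262144000000000000000000 · (1/2)^{19} = 500000000000000000 ≈ 5e+17.


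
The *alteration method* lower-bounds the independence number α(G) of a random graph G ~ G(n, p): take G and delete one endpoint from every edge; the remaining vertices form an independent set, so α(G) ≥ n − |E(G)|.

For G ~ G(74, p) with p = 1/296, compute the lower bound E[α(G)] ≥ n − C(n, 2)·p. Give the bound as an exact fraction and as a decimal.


E[|E(G)|] = C(74, 2)·p = 2701 · (1/296) = 73/8.
E[α(G)] ≥ n − E[|E(G)|] = 74 − 73/8 = 519/8.
Numerically: ≈ 64.87500.
(This is only a lower bound; the true E[α(G)] may be larger.)

E[α(G)] ≥ 519/8 ≈ 64.87500.


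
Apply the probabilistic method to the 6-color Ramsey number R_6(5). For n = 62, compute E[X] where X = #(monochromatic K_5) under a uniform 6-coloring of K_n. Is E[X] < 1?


E[X] = C(62, 5) · 6^{1 − 10} = 6471002 · 6^{−9} = 6471002/10077696.
As a reduced fraction: E[X] = 3235501/5038848 ≈ 0.6421113.
Is E[X] < 1? YES.
Since E[X] < 1, there exists a 6-coloring of K_{62} with no monochromatic K_5; hence R_6(5) > 62.

E[X] = 3235501/5038848 ≈ 0.6421113; E[X] < 1, so R_6(5) > 62.


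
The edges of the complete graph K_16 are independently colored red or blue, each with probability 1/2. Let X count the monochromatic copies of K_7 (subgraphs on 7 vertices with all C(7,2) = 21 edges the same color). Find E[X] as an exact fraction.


Let X = Σ_S X_S over the C(16, 7) = 11440 subsets S of size 7, where X_S = 1 if the K_7 on S is monochromatic.
For a fixed S, the K_7 on S has C(7, 2) = 21 edges. P[all 21 edges red] = (1/2)^21, and likewise for blue, so P[monochromatic] = 2·(1/2)^21 = 2^{1 − 21} = 1/1048576.
By linearity: E[X] = C(16, 7) · 2^{1 − 21} = 11440 · 1/1048576 = 715/65536.
Numerically: E[X] ≈ 0.011.

E[X] = C(16,7)·2^(1−C(7,2)) = 715/65536 ≈ 0.011.


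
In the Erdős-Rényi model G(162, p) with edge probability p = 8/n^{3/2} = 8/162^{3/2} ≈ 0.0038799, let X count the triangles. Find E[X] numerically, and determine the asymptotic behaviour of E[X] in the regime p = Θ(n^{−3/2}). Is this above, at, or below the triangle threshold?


Number of potential triangles: C(162, 3) = 695520.
Each occurs with probability p³ ≈ (0.0038799)³ ≈ 5.8405318e-08.
By linearity: E[X] = C(162, 3)·p³ ≈ 695520 · 5.8405318e-08 ≈ 0.04062.
Since α = 3/2 > 1, p = c/n^{3/2} = o(1/n) is below the triangle threshold p ~ 1/n. Asymptotically E[X] ~ (c³/6)·n^{3(1−α)} = (8³/6)·n^{-1.5} → 0, so by Markov's inequality G has no triangles w.h.p.

E[X] ≈ 0.04062; in regime p = Θ(1/n^{3/2}) E[X] tends to 0 (below the triangle threshold p ~ 1/n).


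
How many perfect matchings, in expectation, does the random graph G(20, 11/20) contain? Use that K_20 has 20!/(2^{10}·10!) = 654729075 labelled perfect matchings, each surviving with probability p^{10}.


K_20 has 20!/(2^{10}·10!) = 654729075 labelled perfect matchings.
For each such perfect matching H, let X_H = 1 if all 10 edges of H are present in G. Then P[X_H = 1] = p^{10} = (11/20)^{10} = 25937424601/10240000000000.
By linearity of expectation: E[X] = Σ_H E[X_H] = 654729075 · p^{10} = 654729075 · 25937424601/10240000000000 = 679279440675798963/409600000000.
Numerically: E[X] ≈ 1.658e+06.

E[X] = 654729075 · (11/20)^{10} = 679279440675798963/409600000000 ≈ 1.658e+06.


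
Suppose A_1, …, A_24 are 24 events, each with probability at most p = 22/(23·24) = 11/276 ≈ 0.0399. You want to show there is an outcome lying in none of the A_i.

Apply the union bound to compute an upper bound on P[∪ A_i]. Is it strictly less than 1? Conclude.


Union bound: P[∪_{i=1}^{24} A_i] ≤ Σ_i P[A_i] ≤ 24·p = 24·(11/276) = 22/23.
Numerically: 22/23 ≈ 0.9565.
Is 22/23 < 1? YES.
Since P[∪ A_i] ≤ 22/23 < 1, the complement has P[∩ A_i^c] ≥ 1 − 22/23 = 1/23 > 0, so some outcome avoids every A_i.

24·p = 22/23 ≈ 0.9565; existence CERTIFIED by the union bound.


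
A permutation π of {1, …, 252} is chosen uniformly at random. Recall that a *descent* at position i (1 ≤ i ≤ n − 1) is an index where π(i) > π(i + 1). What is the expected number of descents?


Write X = Σ X_I over i = 1, …, 251, with X_I the indicator of one descent.
There are 251 indicators.
For each fixed i, the pair (π(i), π(i+1)) is a uniformly random ordered pair of distinct values from {1, …, 252}; by symmetry P[π(i) > π(i+1)] = 1/2.
By linearity: E[X] = 251 · (1/2) = (252 − 1) · (1/2) = 251/2 ≈ 125.50000.

E[X] = 251/2 = 125.50000.


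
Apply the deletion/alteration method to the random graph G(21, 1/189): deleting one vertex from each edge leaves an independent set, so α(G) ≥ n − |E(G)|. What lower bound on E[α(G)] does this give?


E[|E(G)|] = C(21, 2)·p = 210 · (1/189) = 10/9.
E[α(G)] ≥ n − E[|E(G)|] = 21 − 10/9 = 179/9.
Numerically: ≈ 19.8889.
(This is only a lower bound; the true E[α(G)] may be larger.)

E[α(G)] ≥ 179/9 ≈ 19.8889.


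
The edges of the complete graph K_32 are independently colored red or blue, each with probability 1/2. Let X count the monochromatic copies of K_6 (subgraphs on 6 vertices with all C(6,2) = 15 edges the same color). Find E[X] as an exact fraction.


Let X = Σ_S X_S over the C(32, 6) = 906192 subsets S of size 6, where X_S = 1 if the K_6 on S is monochromatic.
For a fixed S, the K_6 on S has C(6, 2) = 15 edges. P[all 15 edges red] = (1/2)^15, and likewise for blue, so P[monochromatic] = 2·(1/2)^15 = 2^{1 − 15} = 1/16384.
Summing: E[X] = C(32, 6) · 2^{1 − 15} = 906192 · 1/16384 = 56637/1024.
Numerically: E[X] ≈ 55.309570.

E[X] = C(32,6)·2^(1−C(6,2)) = 56637/1024 ≈ 55.309570.


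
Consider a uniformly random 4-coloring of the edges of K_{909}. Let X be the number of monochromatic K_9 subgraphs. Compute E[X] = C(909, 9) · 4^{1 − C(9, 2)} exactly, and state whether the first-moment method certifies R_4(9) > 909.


E[X] = C(909, 9) · 4^{1 − 36} = 1122169012923711463931 · 4^{−35} = 1122169012923711463931/1180591620717411303424.
As a reduced fraction: E[X] = 1122169012923711463931/1180591620717411303424 ≈ 0.95051.
Is E[X] < 1? YES.
Since E[X] < 1, there exists a 4-coloring of K_{909} with no monochromatic K_9; hence R_4(9) > 909.

E[X] = 1122169012923711463931/1180591620717411303424 ≈ 0.95051; E[X] < 1, so R_4(9) > 909.


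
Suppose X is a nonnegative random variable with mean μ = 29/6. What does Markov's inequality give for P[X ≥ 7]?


μ = E[X] = 29/6, a = 7.
Markov: P[X ≥ 7] ≤ μ/a = (29/6)/7 = 29/42.
Numerically: ≈ 0.690476.
(Since a = 7 > μ = 4.833333, the bound 29/42 is < 1 and informative.)

P[X ≥ 7] ≤ 29/42 ≈ 0.690476.


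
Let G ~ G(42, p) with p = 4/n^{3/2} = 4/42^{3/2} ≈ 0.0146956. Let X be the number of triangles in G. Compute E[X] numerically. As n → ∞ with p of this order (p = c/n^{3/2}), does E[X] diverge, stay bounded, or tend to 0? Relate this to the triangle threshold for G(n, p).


Number of potential triangles: C(42, 3) = 11480.
Each occurs with probability p³ ≈ (0.0146956)³ ≈ 3.17364370e-06.
By linearity: E[X] = C(42, 3)·p³ ≈ 11480 · 3.17364370e-06 ≈ 0.036433.
Since α = 3/2 > 1, p = c/n^{3/2} = o(1/n) is below the triangle threshold p ~ 1/n. Asymptotically E[X] ~ (c³/6)·n^{3(1−α)} = (4³/6)·n^{-1.5} → 0, so by Markov's inequality G has no triangles w.h.p.

E[X] ≈ 0.036433; in regime p = Θ(1/n^{3/2}) E[X] tends to 0 (below the triangle threshold p ~ 1/n).


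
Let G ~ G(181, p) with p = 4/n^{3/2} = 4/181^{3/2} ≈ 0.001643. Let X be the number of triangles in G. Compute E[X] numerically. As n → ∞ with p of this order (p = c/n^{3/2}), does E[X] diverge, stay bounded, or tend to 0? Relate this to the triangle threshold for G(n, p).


Number of potential triangles: C(181, 3) = 971970.
Each occurs with probability p³ ≈ (0.001643)³ ≈ 4.432272e-09.
By linearity: E[X] = C(181, 3)·p³ ≈ 971970 · 4.432272e-09 ≈ 0.0043.
Since α = 3/2 > 1, p = c/n^{3/2} = o(1/n) is below the triangle threshold p ~ 1/n. Asymptotically E[X] ~ (c³/6)·n^{3(1−α)} = (4³/6)·n^{-1.5} → 0, so by Markov's inequality G has no triangles w.h.p.

E[X] ≈ 0.0043; in regime p = Θ(1/n^{3/2}) E[X] tends to 0 (below the triangle threshold p ~ 1/n).


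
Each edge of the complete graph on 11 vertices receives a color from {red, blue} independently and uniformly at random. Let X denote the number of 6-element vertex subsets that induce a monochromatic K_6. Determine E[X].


Let X = Σ_S X_S over the C(11, 6) = 462 subsets S of size 6, where X_S = 1 if the K_6 on S is monochromatic.
For a fixed S, the K_6 on S has C(6, 2) = 15 edges. P[all 15 edges red] = (1/2)^15, and likewise for blue, so P[monochromatic] = 2·(1/2)^15 = 2^{1 − 15} = 1/16384.
By linearity of expectation: E[X] = C(11, 6) · 2^{1 − 15} = 462 · 1/16384 = 231/8192.
Numerically: E[X] ≈ 0.0282.

E[X] = C(11,6)·2^(1−C(6,2)) = 231/8192 ≈ 0.0282.


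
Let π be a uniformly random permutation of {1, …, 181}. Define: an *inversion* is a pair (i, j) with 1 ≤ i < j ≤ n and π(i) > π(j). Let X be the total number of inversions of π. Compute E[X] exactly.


Write X = Σ X_I over the C(181, 2) = 16290 pairs i < j, with X_I the indicator of one inversion.
There are 16290 indicators.
For each fixed pair i < j, the values π(i) and π(j) are two distinct elements of {1, …, 181} in uniformly random order; by symmetry P[π(i) > π(j)] = 1/2.
By linearity: E[X] = 16290 · (1/2) = C(181, 2) · (1/2) = 16290/2 = 8145 ≈ 8145.000000.

E[X] = 8145 = 8145.000000.


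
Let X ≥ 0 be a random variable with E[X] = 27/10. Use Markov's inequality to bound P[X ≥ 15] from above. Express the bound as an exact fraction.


μ = E[X] = 27/10, a = 15.
Markov: P[X ≥ 15] ≤ μ/a = (27/10)/15 = 9/50.
Numerically: ≈ 0.18000.
(Since a = 15 > μ = 2.70000, the bound 9/50 is < 1 and informative.)

P[X ≥ 15] ≤ 9/50 ≈ 0.18000.


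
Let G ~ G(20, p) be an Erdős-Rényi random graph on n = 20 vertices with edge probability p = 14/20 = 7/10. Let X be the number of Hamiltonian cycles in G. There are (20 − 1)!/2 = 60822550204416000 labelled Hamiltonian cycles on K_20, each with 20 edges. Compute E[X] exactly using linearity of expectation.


K_20 has (20 − 1)!/2 = 60822550204416000 labelled Hamiltonian cycles.
For each such Hamiltonian cycle H, let X_H = 1 if all 20 edges of H are present in G. Then P[X_H = 1] = p^{20} = (7/10)^{20} = 79792266297612001/100000000000000000000.
By linearity: E[X] = Σ_H E[X_H] = 60822550204416000 · p^{20} = 60822550204416000 · 79792266297612001/100000000000000000000 = 1184855742873690605203907421/24414062500000.
Numerically: E[X] ≈ 4.85317e+13.

E[X] = 60822550204416000 · (7/10)^{20} = 1184855742873690605203907421/24414062500000 ≈ 4.85317e+13.


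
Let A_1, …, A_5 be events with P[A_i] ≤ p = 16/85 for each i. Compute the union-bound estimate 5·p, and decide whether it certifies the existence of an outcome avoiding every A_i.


Union bound: P[∪_{i=1}^{5} A_i] ≤ Σ_i P[A_i] ≤ 5·p = 5·(16/85) = 16/17.
Numerically: 16/17 ≈ 0.941.
Is 16/17 < 1? YES.
Since P[∪ A_i] ≤ 16/17 < 1, the complement has P[∩ A_i^c] ≥ 1 − 16/17 = 1/17 > 0, so some outcome avoids every A_i.

5·p = 16/17 ≈ 0.941; existence CERTIFIED by the union bound.


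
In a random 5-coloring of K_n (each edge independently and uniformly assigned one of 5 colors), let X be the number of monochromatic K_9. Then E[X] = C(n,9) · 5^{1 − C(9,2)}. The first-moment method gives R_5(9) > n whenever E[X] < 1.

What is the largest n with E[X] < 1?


We need C(n, 9) · 5^{1 − 36} < 1, i.e. C(n, 9) < 5^{36 − 1} = 2910383045673370361328125.
Check values of n near the boundary:
  n = 2170: C(2170, 9) = 2891746779868845075610510; 2891746779868845075610510 < 2910383045673370361328125? YES
  n = 2171: C(2171, 9) = 2903784578674959601827205; 2903784578674959601827205 < 2910383045673370361328125? YES
  n = 2172: C(2172, 9) = 2915866900084148060642020; 2915866900084148060642020 < 2910383045673370361328125? NO
  n = 2173: C(2173, 9) = 2927993888115921319674265; 2927993888115921319674265 < 2910383045673370361328125? NO
  n = 2174: C(2174, 9) = 2940165687188920530702934; 2940165687188920530702934 < 2910383045673370361328125? NO
The largest n with C(n, 9) < 2910383045673370361328125 is n = 2171 (where E[X] = 580756915734991920365441/582076609134674072265625 ≈ 0.99773). Hence R_5(9) > 2171, i.e. R_5(9) ≥ 2172.

Largest n = 2171; hence R_5(9) > 2171.


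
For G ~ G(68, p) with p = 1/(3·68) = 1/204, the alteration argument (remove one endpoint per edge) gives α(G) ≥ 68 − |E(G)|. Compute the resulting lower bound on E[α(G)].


E[|E(G)|] = C(68, 2)·p = 2278 · (1/204) = 67/6.
E[α(G)] ≥ n − E[|E(G)|] = 68 − 67/6 = 341/6.
Numerically: ≈ 56.833.
(This is only a lower bound; the true E[α(G)] may be larger.)

E[α(G)] ≥ 341/6 ≈ 56.833.


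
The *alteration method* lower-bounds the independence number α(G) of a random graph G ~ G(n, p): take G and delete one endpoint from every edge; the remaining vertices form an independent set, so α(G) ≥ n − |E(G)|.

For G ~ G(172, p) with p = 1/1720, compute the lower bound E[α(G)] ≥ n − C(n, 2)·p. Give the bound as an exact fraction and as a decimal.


E[|E(G)|] = C(172, 2)·p = 14706 · (1/1720) = 171/20.
E[α(G)] ≥ n − E[|E(G)|] = 172 − 171/20 = 3269/20.
Numerically: ≈ 163.450.
(This is only a lower bound; the true E[α(G)] may be larger.)

E[α(G)] ≥ 3269/20 ≈ 163.450.


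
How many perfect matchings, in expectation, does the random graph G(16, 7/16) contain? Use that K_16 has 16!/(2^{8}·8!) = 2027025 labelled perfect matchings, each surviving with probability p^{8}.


K_16 has 16!/(2^{8}·8!) = 2027025 labelled perfect matchings.
For each such perfect matching H, let X_H = 1 if all 8 edges of H are present in G. Then P[X_H = 1] = p^{8} = (7/16)^{8} = 5764801/4294967296.
Summing the indicators: E[X] = Σ_H E[X_H] = 2027025 · p^{8} = 2027025 · 5764801/4294967296 = 11685395747025/4294967296.
Numerically: E[X] ≈ 2.72e+03.

E[X] = 2027025 · (7/16)^{8} = 11685395747025/4294967296 ≈ 2.72e+03.


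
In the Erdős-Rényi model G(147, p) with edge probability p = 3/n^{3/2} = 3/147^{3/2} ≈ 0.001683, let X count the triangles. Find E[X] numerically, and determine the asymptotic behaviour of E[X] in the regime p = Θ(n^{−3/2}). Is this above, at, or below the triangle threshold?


Number of potential triangles: C(147, 3) = 518665.
Each occurs with probability p³ ≈ (0.001683)³ ≈ 4.769093e-09.
By linearity: E[X] = C(147, 3)·p³ ≈ 518665 · 4.769093e-09 ≈ 0.0025.
Since α = 3/2 > 1, p = c/n^{3/2} = o(1/n) is below the triangle threshold p ~ 1/n. Asymptotically E[X] ~ (c³/6)·n^{3(1−α)} = (3³/6)·n^{-1.5} → 0, so by Markov's inequality G has no triangles w.h.p.

E[X] ≈ 0.0025; in regime p = Θ(1/n^{3/2}) E[X] tends to 0 (below the triangle threshold p ~ 1/n).


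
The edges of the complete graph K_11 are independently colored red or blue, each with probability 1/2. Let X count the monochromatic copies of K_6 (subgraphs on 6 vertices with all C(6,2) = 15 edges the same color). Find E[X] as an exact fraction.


Let X = Σ_S X_S over the C(11, 6) = 462 subsets S of size 6, where X_S = 1 if the K_6 on S is monochromatic.
For a fixed S, the K_6 on S has C(6, 2) = 15 edges. P[all 15 edges red] = (1/2)^15, and likewise for blue, so P[monochromatic] = 2·(1/2)^15 = 2^{1 − 15} = 1/16384.
Summing: E[X] = C(11, 6) · 2^{1 − 15} = 462 · 1/16384 = 231/8192.
Numerically: E[X] ≈ 0.028198.

E[X] = C(11,6)·2^(1−C(6,2)) = 231/8192 ≈ 0.028198.


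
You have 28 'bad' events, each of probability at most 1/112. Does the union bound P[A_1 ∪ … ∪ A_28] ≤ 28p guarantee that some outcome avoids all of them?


Union bound: P[∪_{i=1}^{28} A_i] ≤ Σ_i P[A_i] ≤ 28·p = 28·(1/112) = 1/4.
Numerically: 1/4 ≈ 0.2500.
Is 1/4 < 1? YES.
Since P[∪ A_i] ≤ 1/4 < 1, the complement has P[∩ A_i^c] ≥ 1 − 1/4 = 3/4 > 0, so some outcome avoids every A_i.

28·p = 1/4 ≈ 0.2500; existence CERTIFIED by the union bound.


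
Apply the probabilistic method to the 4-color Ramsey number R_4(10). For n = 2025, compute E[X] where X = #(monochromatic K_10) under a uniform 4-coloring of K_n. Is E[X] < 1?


E[X] = C(2025, 10) · 4^{1 − 45} = 312479209053472269772600560 · 4^{−44} = 312479209053472269772600560/309485009821345068724781056.
As a reduced fraction: E[X] = 19529950565842016860787535/19342813113834066795298816 ≈ 1.0096748.
Is E[X] < 1? NO.
Since E[X] ≥ 1, the first-moment bound is inconclusive at n = 2025; it does NOT by itself certify R_4(10) > 2025.

E[X] = 19529950565842016860787535/19342813113834066795298816 ≈ 1.0096748; E[X] ≥ 1; first-moment method inconclusive here.


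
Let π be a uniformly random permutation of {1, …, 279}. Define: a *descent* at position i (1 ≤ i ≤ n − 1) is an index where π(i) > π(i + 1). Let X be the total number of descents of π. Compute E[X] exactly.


Write X = Σ X_I over i = 1, …, 278, with X_I the indicator of one descent.
There are 278 indicators.
For each fixed i, the pair (π(i), π(i+1)) is a uniformly random ordered pair of distinct values from {1, …, 279}; by symmetry P[π(i) > π(i+1)] = 1/2.
By linearity: E[X] = 278 · (1/2) = (279 − 1) · (1/2) = 139 ≈ 139.000000.

E[X] = 139 = 139.000000.


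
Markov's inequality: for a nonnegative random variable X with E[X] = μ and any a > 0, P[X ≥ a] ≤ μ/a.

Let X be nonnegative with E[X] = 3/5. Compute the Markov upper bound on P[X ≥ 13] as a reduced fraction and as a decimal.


μ = E[X] = 3/5, a = 13.
Markov: P[X ≥ 13] ≤ μ/a = (3/5)/13 = 3/65.
Numerically: ≈ 0.04615.
(Since a = 13 > μ = 0.60000, the bound 3/65 is < 1 and informative.)

P[X ≥ 13] ≤ 3/65 ≈ 0.04615.


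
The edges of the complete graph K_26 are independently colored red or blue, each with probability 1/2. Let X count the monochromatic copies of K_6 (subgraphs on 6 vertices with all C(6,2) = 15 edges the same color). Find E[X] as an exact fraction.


Let X = Σ_S X_S over the C(26, 6) = 230230 subsets S of size 6, where X_S = 1 if the K_6 on S is monochromatic.
For a fixed S, the K_6 on S has C(6, 2) = 15 edges. P[all 15 edges red] = (1/2)^15, and likewise for blue, so P[monochromatic] = 2·(1/2)^15 = 2^{1 − 15} = 1/16384.
By linearity of expectation: E[X] = C(26, 6) · 2^{1 − 15} = 230230 · 1/16384 = 115115/8192.
Numerically: E[X] ≈ 14.052.

E[X] = C(26,6)·2^(1−C(6,2)) = 115115/8192 ≈ 14.052.


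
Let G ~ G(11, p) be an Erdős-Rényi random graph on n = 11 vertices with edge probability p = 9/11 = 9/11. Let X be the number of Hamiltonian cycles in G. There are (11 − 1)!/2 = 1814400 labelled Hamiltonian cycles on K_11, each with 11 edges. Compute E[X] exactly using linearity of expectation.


K_11 has (11 − 1)!/2 = 1814400 labelled Hamiltonian cycles.
For each such Hamiltonian cycle H, let X_H = 1 if all 11 edges of H are present in G. Then P[X_H = 1] = p^{11} = (9/11)^{11} = 31381059609/285311670611.
By linearity: E[X] = Σ_H E[X_H] = 1814400 · p^{11} = 1814400 · 31381059609/285311670611 = 56937794554569600/285311670611.
Numerically: E[X] ≈ 1.9956e+05.

E[X] = 1814400 · (9/11)^{11} = 56937794554569600/285311670611 ≈ 1.9956e+05.


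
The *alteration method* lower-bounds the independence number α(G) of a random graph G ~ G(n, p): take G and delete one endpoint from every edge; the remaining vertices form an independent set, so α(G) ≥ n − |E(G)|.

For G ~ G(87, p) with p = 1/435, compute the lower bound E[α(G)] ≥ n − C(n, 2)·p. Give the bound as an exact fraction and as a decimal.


E[|E(G)|] = C(87, 2)·p = 3741 · (1/435) = 43/5.
E[α(G)] ≥ n − E[|E(G)|] = 87 − 43/5 = 392/5.
Numerically: ≈ 78.4000.
(This is only a lower bound; the true E[α(G)] may be larger.)

E[α(G)] ≥ 392/5 ≈ 78.4000.


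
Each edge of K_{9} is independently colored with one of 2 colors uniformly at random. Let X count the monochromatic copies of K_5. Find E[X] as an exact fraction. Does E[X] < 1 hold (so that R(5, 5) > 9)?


E[X] = C(9, 5) · 2^{1 − 10} = 126 · 2^{−9} = 126/512.
As a reduced fraction: E[X] = 63/256 ≈ 0.24609.
Is E[X] < 1? YES.
Since E[X] < 1, there exists a 2-coloring of K_{9} with no monochromatic K_5; hence R(5, 5) > 9.

E[X] = 63/256 ≈ 0.24609; E[X] < 1, so R(5, 5) > 9.


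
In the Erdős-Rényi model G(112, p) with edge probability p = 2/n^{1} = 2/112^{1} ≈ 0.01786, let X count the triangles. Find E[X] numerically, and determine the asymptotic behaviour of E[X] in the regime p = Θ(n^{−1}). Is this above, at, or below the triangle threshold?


Number of potential triangles: C(112, 3) = 227920.
Each occurs with probability p³ ≈ (0.01786)³ ≈ 5.694242e-06.
By linearity: E[X] = C(112, 3)·p³ ≈ 227920 · 5.694242e-06 ≈ 1.2978.
Here α = 1, so p = 2/n is exactly at the triangle threshold p ~ 1/n. Asymptotically E[X] → c³/6 = 2³/6 = 4/3 ≈ 1.3333, a bounded constant. In this regime the triangle count is asymptotically Poisson(c³/6).

E[X] ≈ 1.2978; in regime p = Θ(1/n^{1}) E[X] stays bounded (at the triangle threshold p ~ 1/n).
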